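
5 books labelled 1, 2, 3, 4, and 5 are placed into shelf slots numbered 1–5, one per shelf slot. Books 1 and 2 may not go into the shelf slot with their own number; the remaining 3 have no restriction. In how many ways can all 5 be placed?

78

Let Aᵢ (for i ∈ {1, 2}) be the placements that put book i in its forbidden shelf slot. Any j of these fix j positions, leaving (5−j)! ways to fill the rest, and there are C(2,j) ways to pick which j.
By inclusion–exclusion, the number of valid placements is Σ_{j=0}^{2} (−1)^j C(2,j)·(5−j)!.
Computing: 120 − 48 + 6 = 78.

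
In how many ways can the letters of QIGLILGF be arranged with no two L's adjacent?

There are 8!/(2!·2!·2!) = 5040 arrangements of QIGLILGF in total.
If the two L's are adjacent, glue them into one block, leaving 7 items to arrange: (7)!/(2!·2!) = 1260 ways.
Hence 5040 − 1260 = 3780.

3780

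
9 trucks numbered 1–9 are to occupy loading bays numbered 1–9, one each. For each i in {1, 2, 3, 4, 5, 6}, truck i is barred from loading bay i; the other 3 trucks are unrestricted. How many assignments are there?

183822

Let Aᵢ (for 1 ≤ i ≤ 6) be the placements that put truck i in its forbidden loading bay. Any j of these fix j positions, leaving (9−j)! ways to fill the rest, and there are C(6,j) ways to pick which j.
By inclusion–exclusion, the number of valid placements is Σ_{j=0}^{6} (−1)^j C(6,j)·(9−j)!.
Computing: 362880 − 241920 + 75600 − 14400 + 1800 − 144 + 6 = 183822.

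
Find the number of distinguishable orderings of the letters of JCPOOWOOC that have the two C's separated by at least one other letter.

There are 9!/(4!·2!) = 7560 arrangements of JCPOOWOOC in total.
Arrangements with the C's together: treat CC as one letter, giving (8)!/(4!) = 1680.
Hence 7560 − 1680 = 5880.

5880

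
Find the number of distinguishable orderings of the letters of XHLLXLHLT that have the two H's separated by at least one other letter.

2940

There are 9!/(4!·2!·2!) = 3780 arrangements of XHLLXLHLT in total.
If the two H's are adjacent, glue them into one block, leaving 8 items to arrange: (8)!/(4!·2!) = 840 ways.
Subtracting, 3780 − 840 = 2940 arrangements keep the H's apart.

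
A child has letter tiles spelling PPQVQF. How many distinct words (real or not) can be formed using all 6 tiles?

Letter multiplicities in PPQVQF: F×1, P×2, Q×2, V×1.
Dividing 6! = 720 by 2!·2! = 4 for the repeated letters gives 180.

180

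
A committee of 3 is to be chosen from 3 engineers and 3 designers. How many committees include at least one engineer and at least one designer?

18

With no constraint there are C(6,3) = 20 possible selections.
Subtract selections that omit an entire group: no engineers → C(3,3) = 1; no designers → C(3,3) = 1.
Both groups omitted at once is impossible, so 20 − 2 = 18.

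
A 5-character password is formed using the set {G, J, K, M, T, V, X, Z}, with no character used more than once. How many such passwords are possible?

With no repetition, fill the 5 characters in order: 8 choices, then 7, down to 4.
That product is 8 × 7 × 6 × 5 × 4 = 6720.

6720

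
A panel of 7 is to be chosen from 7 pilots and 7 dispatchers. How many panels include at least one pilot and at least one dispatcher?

3430

Total 7-person selections from all 14: C(14,7) = 3432.
Subtract selections that omit an entire group: no pilots → C(7,7) = 1; no dispatchers → C(7,7) = 1.
Both groups omitted at once is impossible, so 3432 − 2 = 3430.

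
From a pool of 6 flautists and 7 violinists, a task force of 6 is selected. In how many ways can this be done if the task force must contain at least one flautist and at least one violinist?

Unrestricted: C(13,6) = 1716 ways to pick any 6 of the 13.
Selections missing a whole group: no flautists → C(7,6) = 7; no violinists → C(6,6) = 1.
Both groups omitted at once is impossible, so 1716 − 8 = 1708.

1708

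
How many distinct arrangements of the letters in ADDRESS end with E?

180

Fix E in the last position and arrange the remaining 6 letters.
Those 6 letters have D appearing twice and S appearing twice, giving (6)!/(2!·2!) = 180.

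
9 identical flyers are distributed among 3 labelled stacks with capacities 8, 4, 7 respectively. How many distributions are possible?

36

Ignoring the caps, the number of non-negative solutions to x_1+…+x_3 = 9 is C(11,2) = 55.
Subtract solutions that violate a single cap (substitute x_i' = x_i − (cap_i+1)): x_1 ≥ 9 gives C(2,2) = 1; x_2 ≥ 5 gives C(6,2) = 15; x_3 ≥ 8 gives C(3,2) = 3. Together 19.
No two caps can be exceeded simultaneously, so the pair terms are all 0.
By inclusion–exclusion the count is 55 − 19 + 0 = 36.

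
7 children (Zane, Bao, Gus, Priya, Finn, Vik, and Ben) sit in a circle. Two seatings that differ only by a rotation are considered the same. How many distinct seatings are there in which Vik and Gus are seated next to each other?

Treat {Vik, Gus} as one unit (2 internal orders) and seat the resulting 6 units around the table: (5)! circular arrangements.
So 2 × (5)! = 2 × 120 = 240.

240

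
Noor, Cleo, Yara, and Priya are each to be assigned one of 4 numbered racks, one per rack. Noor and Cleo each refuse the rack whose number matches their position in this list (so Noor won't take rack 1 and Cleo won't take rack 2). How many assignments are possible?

14

Let Aᵢ (for i ∈ {1, 2}) be the placements that put person i in their forbidden rack. Any j of these fix j positions, leaving (4−j)! ways to fill the rest, and there are C(2,j) ways to pick which j.
By inclusion–exclusion, the number of valid placements is Σ_{j=0}^{2} (−1)^j C(2,j)·(4−j)!.
Computing: 24 − 12 + 2 = 14.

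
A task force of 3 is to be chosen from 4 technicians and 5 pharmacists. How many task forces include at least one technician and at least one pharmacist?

70

Total 3-person selections from all 9: C(9,3) = 84.
Subtract selections that omit an entire group: no technicians → C(5,3) = 10; no pharmacists → C(4,3) = 4.
Both groups omitted at once is impossible, so 84 − 14 = 70.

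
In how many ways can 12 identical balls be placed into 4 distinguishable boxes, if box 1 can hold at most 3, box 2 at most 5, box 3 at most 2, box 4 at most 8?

53

Without the upper bounds there are C(15,3) = 455 ways to split 12 among 4 boxes.
Subtract solutions that violate a single cap (substitute x_i' = x_i − (cap_i+1)): x_1 ≥ 4 gives C(11,3) = 165; x_2 ≥ 6 gives C(9,3) = 84; x_3 ≥ 3 gives C(12,3) = 220; x_4 ≥ 9 gives C(6,3) = 20. Together 489.
Add back pairs where two caps are both exceeded: 10 + 56 + 0 + 20 + 0 + 1 = 87.
By inclusion–exclusion the count is 455 − 489 + 87 = 53.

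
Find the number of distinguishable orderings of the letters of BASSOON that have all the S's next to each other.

Treat the 2 copies of S as a single block. The multiset to arrange is then {SS, A, B, N, O, O}, 6 items in all.
That gives (6)!/(2!) = 360 arrangements.

360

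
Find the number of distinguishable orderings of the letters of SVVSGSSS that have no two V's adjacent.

There are 8!/(5!·2!) = 168 arrangements of SVVSGSSS in total.
If the two V's are adjacent, glue them into one block, leaving 7 items to arrange: (7)!/(5!) = 42 ways.
Hence 168 − 42 = 126.

126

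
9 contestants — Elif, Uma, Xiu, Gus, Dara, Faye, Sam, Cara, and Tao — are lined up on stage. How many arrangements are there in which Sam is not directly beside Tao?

282240

There are 9! = 362880 arrangements in all. If Sam and Tao are adjacent, merging them into one block gives 2·(8)! = 80640 arrangements.
Complementary counting: 362880 − 80640 = 282240.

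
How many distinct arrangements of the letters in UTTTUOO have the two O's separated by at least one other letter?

150

Total arrangements of UTTTUOO: 7!/(3!·2!·2!) = 210.
If the two O's are adjacent, glue them into one block, leaving 6 items to arrange: (6)!/(3!·2!) = 60 ways.
Subtracting, 210 − 60 = 150 arrangements keep the O's apart.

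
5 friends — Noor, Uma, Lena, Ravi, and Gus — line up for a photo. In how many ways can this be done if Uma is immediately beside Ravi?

Glue Uma and Ravi into one block (2 internal orders), leaving 4 units to arrange in a row.
That gives 2 × 4! = 2 × 24 = 48.

48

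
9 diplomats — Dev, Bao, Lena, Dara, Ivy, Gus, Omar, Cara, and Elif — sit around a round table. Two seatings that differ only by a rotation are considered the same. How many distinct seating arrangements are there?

40320

Seat Dev anywhere (absorbing the rotational symmetry), then permute the other 8: (8)! = 40320.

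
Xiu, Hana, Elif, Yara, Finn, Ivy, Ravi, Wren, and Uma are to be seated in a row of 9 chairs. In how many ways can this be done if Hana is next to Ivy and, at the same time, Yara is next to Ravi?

20160

Treat {Hana,Ivy} as one block (2 orders) and {Yara,Ravi} as another (2 orders).
That leaves 7 units to arrange: 2 × 2 × 7! = 4 × 5040 = 20160.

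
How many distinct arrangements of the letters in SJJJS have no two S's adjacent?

Total arrangements of SJJJS: 5!/(3!·2!) = 10.
If the two S's are adjacent, glue them into one block, leaving 4 items to arrange: (4)!/(3!) = 4 ways.
Hence 10 − 4 = 6.

6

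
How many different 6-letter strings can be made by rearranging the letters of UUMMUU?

15

Letter multiplicities in UUMMUU: M×2, U×4.
The number of distinct arrangements is 6!/(4!·2!) = 720/48 = 15.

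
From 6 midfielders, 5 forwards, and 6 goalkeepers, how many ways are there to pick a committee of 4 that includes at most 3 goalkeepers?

Split by how many goalkeepers are chosen (0 through 3).
Sum: C(6,0)·C(11,4) + C(6,1)·C(11,3) + C(6,2)·C(11,2) + C(6,3)·C(11,1) = 330 + 990 + 825 + 220 = 2365.

2365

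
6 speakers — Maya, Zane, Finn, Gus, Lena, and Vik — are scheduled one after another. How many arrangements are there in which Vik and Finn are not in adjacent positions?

480

There are 6! = 720 arrangements in all. If Vik and Finn are adjacent, merging them into one block gives 2·(5)! = 240 arrangements.
Complementary counting: 720 − 240 = 480.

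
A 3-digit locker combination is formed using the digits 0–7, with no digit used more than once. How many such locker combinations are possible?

With no repetition, fill the 3 digits in order: 8 choices, then 7, down to 6.
8 × 7 × 6 = 336.

336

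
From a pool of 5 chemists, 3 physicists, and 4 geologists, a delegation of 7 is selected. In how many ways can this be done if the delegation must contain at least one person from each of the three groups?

Unrestricted: C(12,7) = 792 ways to pick any 7 of the 12.
Subtract selections that omit an entire group: no chemists → C(7,7) = 1; no physicists → C(9,7) = 36; no geologists → C(8,7) = 8.
Add back selections omitting two groups (i.e. drawn from a single group): C(5,7) + C(3,7) + C(4,7) = 0.
By inclusion–exclusion: 792 − 45 + 0 = 747.

747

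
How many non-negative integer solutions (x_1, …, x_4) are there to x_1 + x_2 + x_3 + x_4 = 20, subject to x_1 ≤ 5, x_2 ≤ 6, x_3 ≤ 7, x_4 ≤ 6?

By stars and bars, unrestricted non-negative solutions to x_1+…+x_4 = 20 number C(20+3,3) = 1771.
Subtract solutions that violate a single cap (substitute x_i' = x_i − (cap_i+1)): x_1 ≥ 6 gives C(17,3) = 680; x_2 ≥ 7 gives C(16,3) = 560; x_3 ≥ 8 gives C(15,3) = 455; x_4 ≥ 7 gives C(16,3) = 560. Together 2255.
Add back pairs where two caps are both exceeded: 120 + 84 + 120 + 56 + 84 + 56 = 520.
Subtract triples: 0 + 1 + 0 + 0 = 1.
By inclusion–exclusion the count is 1771 − 2255 + 520 − 1 = 35.

35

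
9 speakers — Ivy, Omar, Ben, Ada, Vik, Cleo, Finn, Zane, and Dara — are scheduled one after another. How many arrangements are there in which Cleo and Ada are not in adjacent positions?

Of the 9! = 362880 arrangements, those with Cleo and Ada adjacent number 2 × 8! = 80640 (treat the pair as a block with 2 internal orders).
Complementary counting: 362880 − 80640 = 282240.

282240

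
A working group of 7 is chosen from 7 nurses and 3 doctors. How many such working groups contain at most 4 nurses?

35

Split by how many nurses are chosen (0 through 4).
Sum: C(7,0)·C(3,7) + C(7,1)·C(3,6) + C(7,2)·C(3,5) + C(7,3)·C(3,4) + C(7,4)·C(3,3) = 0 + 0 + 0 + 0 + 35 = 35.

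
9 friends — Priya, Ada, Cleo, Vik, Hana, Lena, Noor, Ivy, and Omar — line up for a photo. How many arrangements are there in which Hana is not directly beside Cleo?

There are 9! = 362880 arrangements in all. If Hana and Cleo are adjacent, merging them into one block gives 2·(8)! = 80640 arrangements.
Complementary counting: 362880 − 80640 = 282240.

282240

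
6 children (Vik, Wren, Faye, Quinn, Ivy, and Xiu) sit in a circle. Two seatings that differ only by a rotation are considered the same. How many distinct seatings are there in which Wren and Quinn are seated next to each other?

Treat {Wren, Quinn} as one unit (2 internal orders) and seat the resulting 5 units around the table: (4)! circular arrangements.
So 2 × (4)! = 2 × 24 = 48.

48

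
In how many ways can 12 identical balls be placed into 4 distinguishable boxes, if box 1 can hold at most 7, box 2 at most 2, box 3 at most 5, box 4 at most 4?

Without the upper bounds there are C(15,3) = 455 ways to split 12 among 4 boxes.
Subtract solutions that violate a single cap (substitute x_i' = x_i − (cap_i+1)): x_1 ≥ 8 gives C(7,3) = 35; x_2 ≥ 3 gives C(12,3) = 220; x_3 ≥ 6 gives C(9,3) = 84; x_4 ≥ 5 gives C(10,3) = 120. Together 459.
Add back pairs where two caps are both exceeded: 4 + 0 + 0 + 20 + 35 + 4 = 63.
By inclusion–exclusion the count is 455 − 459 + 63 = 59.

59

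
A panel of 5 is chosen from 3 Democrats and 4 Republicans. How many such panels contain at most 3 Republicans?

Split by how many Republicans are chosen (0 through 3).
Sum: C(4,0)·C(3,5) + C(4,1)·C(3,4) + C(4,2)·C(3,3) + C(4,3)·C(3,2) = 0 + 0 + 6 + 12 = 18.

18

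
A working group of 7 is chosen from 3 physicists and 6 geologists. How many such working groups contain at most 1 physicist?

Split by how many physicists are chosen (0 through 1).
Sum: C(3,0)·C(6,7) + C(3,1)·C(6,6) = 0 + 3 = 3.

3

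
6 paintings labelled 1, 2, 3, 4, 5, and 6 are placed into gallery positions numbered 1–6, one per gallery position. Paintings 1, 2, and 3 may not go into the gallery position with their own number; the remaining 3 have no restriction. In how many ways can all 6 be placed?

426

Let Aᵢ (for i ∈ {1, 2, 3}) be the placements that put painting i in its forbidden gallery position. Any j of these fix j positions, leaving (6−j)! ways to fill the rest, and there are C(3,j) ways to pick which j.
By inclusion–exclusion, the number of valid placements is Σ_{j=0}^{3} (−1)^j C(3,j)·(6−j)!.
Computing: 720 − 360 + 72 − 6 = 426.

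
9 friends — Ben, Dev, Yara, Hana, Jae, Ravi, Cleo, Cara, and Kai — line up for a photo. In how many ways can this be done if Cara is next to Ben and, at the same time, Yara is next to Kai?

Treat {Cara,Ben} as one block (2 orders) and {Yara,Kai} as another (2 orders).
That leaves 7 units to arrange: 2 × 2 × 7! = 4 × 5040 = 20160.

20160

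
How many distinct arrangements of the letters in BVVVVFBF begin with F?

Fix F in the first position and arrange the remaining 7 letters.
Those 7 letters have B appearing twice and V appearing 4 times, giving (7)!/(4!·2!) = 105.

105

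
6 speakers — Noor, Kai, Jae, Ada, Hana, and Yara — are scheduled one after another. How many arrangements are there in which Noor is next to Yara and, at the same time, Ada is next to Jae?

96

Treat {Noor,Yara} as one block (2 orders) and {Ada,Jae} as another (2 orders).
That leaves 4 units to arrange: 2 × 2 × 4! = 4 × 24 = 96.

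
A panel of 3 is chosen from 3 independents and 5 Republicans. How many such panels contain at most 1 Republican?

Split by how many Republicans are chosen (0 through 1).
Sum: C(5,0)·C(3,3) + C(5,1)·C(3,2) = 1 + 15 = 16.

16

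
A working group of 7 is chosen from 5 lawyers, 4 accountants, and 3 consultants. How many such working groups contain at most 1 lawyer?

36

Split by how many lawyers are chosen (0 through 1).
Sum: C(5,0)·C(7,7) + C(5,1)·C(7,6) = 1 + 35 = 36.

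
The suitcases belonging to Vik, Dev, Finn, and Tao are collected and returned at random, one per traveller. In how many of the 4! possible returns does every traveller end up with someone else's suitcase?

Count assignments avoiding every fixed point. For any j of the 4 travellers fixed to their own suitcase, the other 4−j can be arranged in (4−j)! ways.
By inclusion–exclusion this is Σ_{j=0}^{4} (−1)^j C(4,j)·(4−j)!.
Computing: 24 − 24 + 12 − 4 + 1 = 9.

9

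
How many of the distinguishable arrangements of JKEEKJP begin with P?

90

Fix P in the first position and arrange the remaining 6 letters.
Those 6 letters have E appearing twice, J appearing twice, and K appearing twice, giving (6)!/(2!·2!·2!) = 90.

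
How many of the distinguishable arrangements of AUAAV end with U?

With the last slot taken by U, it remains to arrange the other 4 letters (AAAV).
Those 4 letters have A appearing 3 times, giving (4)!/(3!) = 4.

4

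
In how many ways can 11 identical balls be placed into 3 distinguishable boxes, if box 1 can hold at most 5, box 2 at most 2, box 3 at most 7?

By stars and bars, unrestricted non-negative solutions to x_1+…+x_3 = 11 number C(11+2,2) = 78.
Subtract solutions that violate a single cap (substitute x_i' = x_i − (cap_i+1)): x_1 ≥ 6 gives C(7,2) = 21; x_2 ≥ 3 gives C(10,2) = 45; x_3 ≥ 8 gives C(5,2) = 10. Together 76.
Add back pairs where two caps are both exceeded: 6 + 0 + 1 = 7.
By inclusion–exclusion the count is 78 − 76 + 7 = 9.

9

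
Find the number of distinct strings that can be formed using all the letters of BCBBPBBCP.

756

BCBBPBBCP has 9 letters with B appearing 5 times, C appearing twice, and P appearing twice.
Dividing 9! = 362880 by 5!·2!·2! = 480 for the repeated letters gives 756.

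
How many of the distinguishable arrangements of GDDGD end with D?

With the last slot taken by D, it remains to arrange the other 4 letters (GDGD).
Those 4 letters have D appearing twice and G appearing twice, giving (4)!/(2!·2!) = 6.

6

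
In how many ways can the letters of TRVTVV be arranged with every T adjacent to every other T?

Treat the 2 copies of T as a single block. The multiset to arrange is then {TT, R, V, V, V}, 5 items in all.
That gives (5)!/(3!) = 20 arrangements.

20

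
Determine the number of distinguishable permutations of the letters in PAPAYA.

60

Letter multiplicities in PAPAYA: A×3, P×2, Y×1.
Dividing 6! = 720 by 3!·2! = 12 for the repeated letters gives 60.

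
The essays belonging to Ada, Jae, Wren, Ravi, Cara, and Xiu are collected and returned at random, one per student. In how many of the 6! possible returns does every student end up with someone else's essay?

Count assignments avoiding every fixed point. For any j of the 6 students fixed to their own essay, the other 6−j can be arranged in (6−j)! ways.
By inclusion–exclusion this is Σ_{j=0}^{6} (−1)^j C(6,j)·(6−j)!.
Computing: 720 − 720 + 360 − 120 + 30 − 6 + 1 = 265.

265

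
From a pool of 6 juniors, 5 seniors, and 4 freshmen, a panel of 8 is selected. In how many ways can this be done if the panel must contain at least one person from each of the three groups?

6216

Total 8-person selections from all 15: C(15,8) = 6435.
Subtract selections that omit an entire group: no juniors → C(9,8) = 9; no seniors → C(10,8) = 45; no freshmen → C(11,8) = 165.
Add back selections omitting two groups (i.e. drawn from a single group): C(6,8) + C(5,8) + C(4,8) = 0.
By inclusion–exclusion: 6435 − 219 + 0 = 6216.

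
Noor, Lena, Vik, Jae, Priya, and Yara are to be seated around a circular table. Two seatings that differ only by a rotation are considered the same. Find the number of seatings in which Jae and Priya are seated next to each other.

Glue Jae and Priya into a block (2 internal orders). Seating 5 units around a circle gives (4)! arrangements.
So 2 × (4)! = 2 × 24 = 48.

48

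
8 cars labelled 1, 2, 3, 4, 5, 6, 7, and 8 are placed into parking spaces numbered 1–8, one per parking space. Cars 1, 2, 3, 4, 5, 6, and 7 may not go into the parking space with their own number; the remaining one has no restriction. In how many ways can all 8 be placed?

Let Aᵢ (for 1 ≤ i ≤ 7) be the placements that put car i in its forbidden parking space. Any j of these fix j positions, leaving (8−j)! ways to fill the rest, and there are C(7,j) ways to pick which j.
By inclusion–exclusion, the number of valid placements is Σ_{j=0}^{7} (−1)^j C(7,j)·(8−j)!.
Computing: 40320 − 35280 + 15120 − 4200 + 840 − 126 + 14 − 1 = 16687.

16687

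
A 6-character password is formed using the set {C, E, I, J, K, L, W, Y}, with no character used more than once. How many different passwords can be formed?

Choose and order 6 of the 8 symbols: the first character has 8 options, the next 7, and so on down to 3.
8 × 7 × 6 × 5 × 4 × 3 = 20160.

20160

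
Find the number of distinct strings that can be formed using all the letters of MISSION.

Letter multiplicities in MISSION: I×2, M×1, N×1, O×1, S×2.
So there are 7! / (2!·2!) = 1260 distinguishable arrangements.

1260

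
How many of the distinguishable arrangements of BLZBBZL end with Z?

60

Fix Z in the last position and arrange the remaining 6 letters.
Those 6 letters have B appearing 3 times and L appearing twice, giving (6)!/(3!·2!) = 60.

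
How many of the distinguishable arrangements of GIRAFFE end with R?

With the last slot taken by R, it remains to arrange the other 6 letters (GIAFFE).
Those 6 letters have F appearing twice, giving (6)!/(2!) = 360.

360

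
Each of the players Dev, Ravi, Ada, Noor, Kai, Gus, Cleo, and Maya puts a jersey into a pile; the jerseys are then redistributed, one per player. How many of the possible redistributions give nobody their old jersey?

Let Aᵢ be the assignments in which player i gets their old jersey. We want the size of the complement of A₁∪…∪A_8.
By inclusion–exclusion this is Σ_{j=0}^{8} (−1)^j C(8,j)·(8−j)!.
Computing: 40320 − 40320 + 20160 − 6720 + 1680 − 336 + 56 − 8 + 1 = 14833.

14833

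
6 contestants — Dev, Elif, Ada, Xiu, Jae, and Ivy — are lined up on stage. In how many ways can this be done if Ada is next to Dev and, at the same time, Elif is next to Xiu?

96

Treat {Ada,Dev} as one block (2 orders) and {Elif,Xiu} as another (2 orders).
That leaves 4 units to arrange: 2 × 2 × 4! = 4 × 24 = 96.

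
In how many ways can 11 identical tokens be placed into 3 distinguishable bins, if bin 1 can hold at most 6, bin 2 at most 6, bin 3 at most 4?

By stars and bars, unrestricted non-negative solutions to x_1+…+x_3 = 11 number C(11+2,2) = 78.
Subtract solutions that violate a single cap (substitute x_i' = x_i − (cap_i+1)): x_1 ≥ 7 gives C(6,2) = 15; x_2 ≥ 7 gives C(6,2) = 15; x_3 ≥ 5 gives C(8,2) = 28. Together 58.
No two caps can be exceeded simultaneously, so the pair terms are all 0.
By inclusion–exclusion the count is 78 − 58 + 0 = 20.

20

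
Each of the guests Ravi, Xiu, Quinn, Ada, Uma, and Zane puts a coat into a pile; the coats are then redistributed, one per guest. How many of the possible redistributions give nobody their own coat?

265

Let Aᵢ be the assignments in which guest i gets their own coat. We want the size of the complement of A₁∪…∪A_6.
By inclusion–exclusion this is Σ_{j=0}^{6} (−1)^j C(6,j)·(6−j)!.
Computing: 720 − 720 + 360 − 120 + 30 − 6 + 1 = 265.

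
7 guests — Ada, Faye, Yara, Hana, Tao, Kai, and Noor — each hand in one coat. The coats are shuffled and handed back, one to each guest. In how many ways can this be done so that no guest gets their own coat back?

1854

Count assignments avoiding every fixed point. For any j of the 7 guests fixed to their own coat, the other 7−j can be arranged in (7−j)! ways.
By inclusion–exclusion this is Σ_{j=0}^{7} (−1)^j C(7,j)·(7−j)!.
Computing: 5040 − 5040 + 2520 − 840 + 210 − 42 + 7 − 1 = 1854.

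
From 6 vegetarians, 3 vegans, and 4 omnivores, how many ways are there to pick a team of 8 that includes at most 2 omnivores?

657

Split by how many omnivores are chosen (0 through 2).
Sum: C(4,0)·C(9,8) + C(4,1)·C(9,7) + C(4,2)·C(9,6) = 9 + 144 + 504 = 657.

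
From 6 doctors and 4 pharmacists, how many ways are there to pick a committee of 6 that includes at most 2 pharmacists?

Split by how many pharmacists are chosen (0 through 2).
Sum: C(4,0)·C(6,6) + C(4,1)·C(6,5) + C(4,2)·C(6,4) = 1 + 24 + 90 = 115.

115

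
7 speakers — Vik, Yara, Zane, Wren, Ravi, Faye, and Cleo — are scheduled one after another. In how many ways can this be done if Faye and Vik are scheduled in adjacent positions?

1440

Place the 5 others and the Faye-Vik pair as 6 objects in a line; the pair has 2 internal arrangements.
That gives 2 × 6! = 2 × 720 = 1440.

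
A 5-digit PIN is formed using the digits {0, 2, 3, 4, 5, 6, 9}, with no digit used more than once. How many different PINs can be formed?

2520

With no repetition, fill the 5 digits in order: 7 choices, then 6, down to 3.
7 × 6 × 5 × 4 × 3 = 2520.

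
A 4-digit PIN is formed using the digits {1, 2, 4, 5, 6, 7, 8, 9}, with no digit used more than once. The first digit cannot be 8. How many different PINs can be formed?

The first digit has 8−1 = 7 choices (anything except 8).
The remaining 3 digits are filled from the other 7 symbols without repetition: 7 × 6 × 5 = 210.
Total: 7 × 210 = 1470.

1470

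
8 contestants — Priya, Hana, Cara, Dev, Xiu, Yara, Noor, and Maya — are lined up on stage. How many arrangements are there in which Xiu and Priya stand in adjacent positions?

10080

Treat {Xiu, Priya} as a single unit. There are 7 units to order, and the pair itself can be ordered 2 ways.
That gives 2 × 7! = 2 × 5040 = 10080.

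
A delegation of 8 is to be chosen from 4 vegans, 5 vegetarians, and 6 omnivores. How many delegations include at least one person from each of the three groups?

Unrestricted: C(15,8) = 6435 ways to pick any 8 of the 15.
Selections missing a whole group: no vegans → C(11,8) = 165; no vegetarians → C(10,8) = 45; no omnivores → C(9,8) = 9.
Add back selections omitting two groups (i.e. drawn from a single group): C(4,8) + C(5,8) + C(6,8) = 0.
By inclusion–exclusion: 6435 − 219 + 0 = 6216.

6216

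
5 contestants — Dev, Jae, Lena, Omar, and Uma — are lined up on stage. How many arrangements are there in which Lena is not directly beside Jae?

There are 5! = 120 arrangements in all. If Lena and Jae are adjacent, merging them into one block gives 2·(4)! = 48 arrangements.
So 120 − 48 = 72 arrangements keep them apart.

72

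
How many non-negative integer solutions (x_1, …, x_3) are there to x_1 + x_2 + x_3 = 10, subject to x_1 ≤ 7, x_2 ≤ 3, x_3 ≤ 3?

Ignoring the caps, the number of non-negative solutions to x_1+…+x_3 = 10 is C(12,2) = 66.
Subtract solutions that violate a single cap (substitute x_i' = x_i − (cap_i+1)): x_1 ≥ 8 gives C(4,2) = 6; x_2 ≥ 4 gives C(8,2) = 28; x_3 ≥ 4 gives C(8,2) = 28. Together 62.
Add back pairs where two caps are both exceeded: 0 + 0 + 6 = 6.
By inclusion–exclusion the count is 66 − 62 + 6 = 10.

10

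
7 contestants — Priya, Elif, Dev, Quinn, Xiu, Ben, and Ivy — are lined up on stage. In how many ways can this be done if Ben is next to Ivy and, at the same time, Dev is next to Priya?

480

Treat {Ben,Ivy} as one block (2 orders) and {Dev,Priya} as another (2 orders).
That leaves 5 units to arrange: 2 × 2 × 5! = 4 × 120 = 480.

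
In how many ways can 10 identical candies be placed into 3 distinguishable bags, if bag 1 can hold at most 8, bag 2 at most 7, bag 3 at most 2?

21

By stars and bars, unrestricted non-negative solutions to x_1+…+x_3 = 10 number C(10+2,2) = 66.
Subtract solutions that violate a single cap (substitute x_i' = x_i − (cap_i+1)): x_1 ≥ 9 gives C(3,2) = 3; x_2 ≥ 8 gives C(4,2) = 6; x_3 ≥ 3 gives C(9,2) = 36. Together 45.
No two caps can be exceeded simultaneously, so the pair terms are all 0.
By inclusion–exclusion the count is 66 − 45 + 0 = 21.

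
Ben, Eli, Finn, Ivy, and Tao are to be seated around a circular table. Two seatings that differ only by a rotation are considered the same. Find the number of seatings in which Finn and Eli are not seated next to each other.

12

All circular seatings of 5 people number (4)! = 24.
Those with Finn next to Eli: fuse the pair into one unit and seat 4 units around a circle — 2·(3)! = 12.
Subtracting, 24 − 12 = 12.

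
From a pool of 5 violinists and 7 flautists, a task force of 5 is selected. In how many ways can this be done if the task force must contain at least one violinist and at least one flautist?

Unrestricted: C(12,5) = 792 ways to pick any 5 of the 12.
Subtract selections that omit an entire group: no violinists → C(7,5) = 21; no flautists → C(5,5) = 1.
Both groups omitted at once is impossible, so 792 − 22 = 770.

770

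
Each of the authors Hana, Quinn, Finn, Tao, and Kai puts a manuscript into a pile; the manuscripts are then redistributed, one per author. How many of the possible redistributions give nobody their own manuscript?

44

Let Aᵢ be the assignments in which author i gets their own manuscript. We want the size of the complement of A₁∪…∪A_5.
By inclusion–exclusion this is Σ_{j=0}^{5} (−1)^j C(5,j)·(5−j)!.
Computing: 120 − 120 + 60 − 20 + 5 − 1 = 44.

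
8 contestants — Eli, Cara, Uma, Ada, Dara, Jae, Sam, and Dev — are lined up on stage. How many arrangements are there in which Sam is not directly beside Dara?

30240

Of the 8! = 40320 arrangements, those with Sam and Dara adjacent number 2 × 7! = 10080 (treat the pair as a block with 2 internal orders).
So 40320 − 10080 = 30240 arrangements keep them apart.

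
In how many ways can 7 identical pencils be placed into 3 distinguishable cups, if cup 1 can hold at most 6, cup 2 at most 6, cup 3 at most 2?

By stars and bars, unrestricted non-negative solutions to x_1+…+x_3 = 7 number C(7+2,2) = 36.
Subtract solutions that violate a single cap (substitute x_i' = x_i − (cap_i+1)): x_1 ≥ 7 gives C(2,2) = 1; x_2 ≥ 7 gives C(2,2) = 1; x_3 ≥ 3 gives C(6,2) = 15. Together 17.
No two caps can be exceeded simultaneously, so the pair terms are all 0.
By inclusion–exclusion the count is 36 − 17 + 0 = 19.

19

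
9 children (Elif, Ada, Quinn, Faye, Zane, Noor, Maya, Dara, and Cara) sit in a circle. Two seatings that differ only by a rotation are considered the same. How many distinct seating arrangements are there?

40320

Fix one person's seat to break rotational symmetry; the remaining 8 people can be arranged in (8)! = 40320 ways.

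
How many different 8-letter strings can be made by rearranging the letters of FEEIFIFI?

560

The 8 letters of FEEIFIFI have repeats: E appearing twice, F appearing 3 times, and I appearing 3 times.
So there are 8! / (3!·3!·2!) = 560 distinguishable arrangements.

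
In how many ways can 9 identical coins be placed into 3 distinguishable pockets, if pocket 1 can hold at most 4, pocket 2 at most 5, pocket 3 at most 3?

10

Ignoring the caps, the number of non-negative solutions to x_1+…+x_3 = 9 is C(11,2) = 55.
Subtract solutions that violate a single cap (substitute x_i' = x_i − (cap_i+1)): x_1 ≥ 5 gives C(6,2) = 15; x_2 ≥ 6 gives C(5,2) = 10; x_3 ≥ 4 gives C(7,2) = 21. Together 46.
Add back pairs where two caps are both exceeded: 0 + 1 + 0 = 1.
By inclusion–exclusion the count is 55 − 46 + 1 = 10.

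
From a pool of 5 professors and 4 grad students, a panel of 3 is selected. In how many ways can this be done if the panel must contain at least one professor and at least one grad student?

70

Total 3-person selections from all 9: C(9,3) = 84.
Subtract selections that omit an entire group: no professors → C(4,3) = 4; no grad students → C(5,3) = 10.
Both groups omitted at once is impossible, so 84 − 14 = 70.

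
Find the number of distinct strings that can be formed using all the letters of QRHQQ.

QRHQQ has 5 letters with Q appearing 3 times.
The number of distinct arrangements is 5!/(3!) = 120/6 = 20.

20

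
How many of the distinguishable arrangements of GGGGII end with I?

5

Fix I in the last position and arrange the remaining 5 letters.
Those 5 letters have G appearing 4 times, giving (5)!/(4!) = 5.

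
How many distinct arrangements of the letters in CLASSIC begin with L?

With the first slot taken by L, it remains to arrange the other 6 letters (CASSIC).
Those 6 letters have C appearing twice and S appearing twice, giving (6)!/(2!·2!) = 180.

180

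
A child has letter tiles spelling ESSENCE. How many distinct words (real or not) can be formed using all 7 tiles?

ESSENCE has 7 letters with E appearing 3 times and S appearing twice.
Dividing 7! = 5040 by 3!·2! = 12 for the repeated letters gives 420.

420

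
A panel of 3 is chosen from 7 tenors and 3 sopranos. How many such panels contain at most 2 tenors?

Split by how many tenors are chosen (0 through 2).
Sum: C(7,0)·C(3,3) + C(7,1)·C(3,2) + C(7,2)·C(3,1) = 1 + 21 + 63 = 85.

85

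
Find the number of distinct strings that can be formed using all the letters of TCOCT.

Letter multiplicities in TCOCT: C×2, O×1, T×2.
Dividing 5! = 120 by 2!·2! = 4 for the repeated letters gives 30.

30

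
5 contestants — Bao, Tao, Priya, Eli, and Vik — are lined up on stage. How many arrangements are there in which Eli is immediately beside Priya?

Place the 3 others and the Eli-Priya pair as 4 objects in a line; the pair has 2 internal arrangements.
That gives 2 × 4! = 2 × 24 = 48.

48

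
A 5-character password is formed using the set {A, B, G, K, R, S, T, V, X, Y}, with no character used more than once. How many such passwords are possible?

This is a permutation of 5 out of 10: P(10,5) = 10!/5!.
That product is 10 × 9 × 8 × 7 × 6 = 30240.

30240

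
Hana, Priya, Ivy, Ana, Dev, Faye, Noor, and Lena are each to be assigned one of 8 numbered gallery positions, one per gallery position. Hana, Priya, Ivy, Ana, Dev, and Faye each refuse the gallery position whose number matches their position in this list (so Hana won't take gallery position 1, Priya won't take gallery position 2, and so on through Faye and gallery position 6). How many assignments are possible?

18806

Let Aᵢ (for 1 ≤ i ≤ 6) be the placements that put person i in their forbidden gallery position. Any j of these fix j positions, leaving (8−j)! ways to fill the rest, and there are C(6,j) ways to pick which j.
By inclusion–exclusion, the number of valid placements is Σ_{j=0}^{6} (−1)^j C(6,j)·(8−j)!.
Computing: 40320 − 30240 + 10800 − 2400 + 360 − 36 + 2 = 18806.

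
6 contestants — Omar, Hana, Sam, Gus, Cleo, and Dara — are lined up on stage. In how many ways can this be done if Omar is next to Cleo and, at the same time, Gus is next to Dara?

Treat {Omar,Cleo} as one block (2 orders) and {Gus,Dara} as another (2 orders).
That leaves 4 units to arrange: 2 × 2 × 4! = 4 × 24 = 96.

96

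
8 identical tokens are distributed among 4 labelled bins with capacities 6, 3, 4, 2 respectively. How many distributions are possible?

55

Ignoring the caps, the number of non-negative solutions to x_1+…+x_4 = 8 is C(11,3) = 165.
Subtract solutions that violate a single cap (substitute x_i' = x_i − (cap_i+1)): x_1 ≥ 7 gives C(4,3) = 4; x_2 ≥ 4 gives C(7,3) = 35; x_3 ≥ 5 gives C(6,3) = 20; x_4 ≥ 3 gives C(8,3) = 56. Together 115.
Add back pairs where two caps are both exceeded: 0 + 0 + 0 + 0 + 4 + 1 = 5.
By inclusion–exclusion the count is 165 − 115 + 5 = 55.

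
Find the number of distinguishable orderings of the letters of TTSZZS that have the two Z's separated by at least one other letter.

60

Total arrangements of TTSZZS: 6!/(2!·2!·2!) = 90.
Arrangements with the Z's together: treat ZZ as one letter, giving (5)!/(2!·2!) = 30.
Hence 90 − 30 = 60.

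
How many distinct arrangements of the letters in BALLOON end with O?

Fix O in the last position and arrange the remaining 6 letters.
Those 6 letters have L appearing twice, giving (6)!/(2!) = 360.

360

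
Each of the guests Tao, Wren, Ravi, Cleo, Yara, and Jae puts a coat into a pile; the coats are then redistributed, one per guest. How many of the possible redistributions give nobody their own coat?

Let Aᵢ be the assignments in which guest i gets their own coat. We want the size of the complement of A₁∪…∪A_6.
By inclusion–exclusion this is Σ_{j=0}^{6} (−1)^j C(6,j)·(6−j)!.
Computing: 720 − 720 + 360 − 120 + 30 − 6 + 1 = 265.

265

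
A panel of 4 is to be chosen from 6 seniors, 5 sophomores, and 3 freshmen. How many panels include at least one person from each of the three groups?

495

With no constraint there are C(14,4) = 1001 possible selections.
Selections missing a whole group: no seniors → C(8,4) = 70; no sophomores → C(9,4) = 126; no freshmen → C(11,4) = 330.
Add back selections omitting two groups (i.e. drawn from a single group): C(6,4) + C(5,4) + C(3,4) = 20.
By inclusion–exclusion: 1001 − 526 + 20 = 495.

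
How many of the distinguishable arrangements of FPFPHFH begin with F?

90

Fix F in the first position and arrange the remaining 6 letters.
Those 6 letters have F appearing twice, H appearing twice, and P appearing twice, giving (6)!/(2!·2!·2!) = 90.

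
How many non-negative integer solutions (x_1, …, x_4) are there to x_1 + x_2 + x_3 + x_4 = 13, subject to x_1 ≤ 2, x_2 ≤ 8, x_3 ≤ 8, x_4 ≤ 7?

Without the upper bounds there are C(16,3) = 560 ways to split 13 among 4 variables.
Subtract solutions that violate a single cap (substitute x_i' = x_i − (cap_i+1)): x_1 ≥ 3 gives C(13,3) = 286; x_2 ≥ 9 gives C(7,3) = 35; x_3 ≥ 9 gives C(7,3) = 35; x_4 ≥ 8 gives C(8,3) = 56. Together 412.
Add back pairs where two caps are both exceeded: 4 + 4 + 10 + 0 + 0 + 0 = 18.
By inclusion–exclusion the count is 560 − 412 + 18 = 166.

166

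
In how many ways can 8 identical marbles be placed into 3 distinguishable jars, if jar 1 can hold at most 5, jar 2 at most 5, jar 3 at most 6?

Without the upper bounds there are C(10,2) = 45 ways to split 8 among 3 jars.
Subtract solutions that violate a single cap (substitute x_i' = x_i − (cap_i+1)): x_1 ≥ 6 gives C(4,2) = 6; x_2 ≥ 6 gives C(4,2) = 6; x_3 ≥ 7 gives C(3,2) = 3. Together 15.
No two caps can be exceeded simultaneously, so the pair terms are all 0.
By inclusion–exclusion the count is 45 − 15 + 0 = 30.

30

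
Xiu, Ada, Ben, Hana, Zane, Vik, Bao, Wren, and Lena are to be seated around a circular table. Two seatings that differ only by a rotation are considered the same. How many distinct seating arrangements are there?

Fix one person's seat to break rotational symmetry; the remaining 8 people can be arranged in (8)! = 40320 ways.

40320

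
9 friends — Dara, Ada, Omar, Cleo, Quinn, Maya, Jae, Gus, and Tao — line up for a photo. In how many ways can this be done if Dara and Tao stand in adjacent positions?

Place the 7 others and the Dara-Tao pair as 8 objects in a line; the pair has 2 internal arrangements.
That gives 2 × 8! = 2 × 40320 = 80640.

80640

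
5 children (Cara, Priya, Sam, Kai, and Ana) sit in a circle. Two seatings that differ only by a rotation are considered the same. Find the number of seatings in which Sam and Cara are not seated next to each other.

Without the restriction there are (4)! = 24 seatings.
Seatings with Sam beside Cara: treat them as a block with 2 internal orders, giving 2 × (3)! = 12.
Subtracting, 24 − 12 = 12.

12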